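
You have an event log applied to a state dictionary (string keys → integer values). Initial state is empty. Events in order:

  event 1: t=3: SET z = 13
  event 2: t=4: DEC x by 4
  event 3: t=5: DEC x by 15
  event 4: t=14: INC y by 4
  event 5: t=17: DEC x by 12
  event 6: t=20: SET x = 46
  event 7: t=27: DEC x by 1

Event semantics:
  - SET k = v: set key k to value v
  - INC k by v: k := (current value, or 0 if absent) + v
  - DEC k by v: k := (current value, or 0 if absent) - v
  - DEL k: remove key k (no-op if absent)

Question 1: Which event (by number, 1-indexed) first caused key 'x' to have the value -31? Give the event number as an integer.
Answer: 5

Derivation:
Looking for first event where x becomes -31:
  event 2: x = -4
  event 3: x = -19
  event 4: x = -19
  event 5: x -19 -> -31  <-- first match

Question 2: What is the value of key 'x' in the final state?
Answer: 45

Derivation:
Track key 'x' through all 7 events:
  event 1 (t=3: SET z = 13): x unchanged
  event 2 (t=4: DEC x by 4): x (absent) -> -4
  event 3 (t=5: DEC x by 15): x -4 -> -19
  event 4 (t=14: INC y by 4): x unchanged
  event 5 (t=17: DEC x by 12): x -19 -> -31
  event 6 (t=20: SET x = 46): x -31 -> 46
  event 7 (t=27: DEC x by 1): x 46 -> 45
Final: x = 45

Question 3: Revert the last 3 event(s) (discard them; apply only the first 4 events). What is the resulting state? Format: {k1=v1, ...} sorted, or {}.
Keep first 4 events (discard last 3):
  after event 1 (t=3: SET z = 13): {z=13}
  after event 2 (t=4: DEC x by 4): {x=-4, z=13}
  after event 3 (t=5: DEC x by 15): {x=-19, z=13}
  after event 4 (t=14: INC y by 4): {x=-19, y=4, z=13}

Answer: {x=-19, y=4, z=13}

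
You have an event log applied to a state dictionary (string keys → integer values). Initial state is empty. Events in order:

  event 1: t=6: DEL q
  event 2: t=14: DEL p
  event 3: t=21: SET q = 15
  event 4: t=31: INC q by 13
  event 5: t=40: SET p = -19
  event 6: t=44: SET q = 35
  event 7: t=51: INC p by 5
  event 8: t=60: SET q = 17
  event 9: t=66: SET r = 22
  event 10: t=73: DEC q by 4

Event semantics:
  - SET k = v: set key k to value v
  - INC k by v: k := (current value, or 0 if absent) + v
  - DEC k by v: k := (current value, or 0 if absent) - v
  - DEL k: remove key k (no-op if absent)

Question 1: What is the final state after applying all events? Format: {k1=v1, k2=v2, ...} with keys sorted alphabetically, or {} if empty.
Answer: {p=-14, q=13, r=22}

Derivation:
  after event 1 (t=6: DEL q): {}
  after event 2 (t=14: DEL p): {}
  after event 3 (t=21: SET q = 15): {q=15}
  after event 4 (t=31: INC q by 13): {q=28}
  after event 5 (t=40: SET p = -19): {p=-19, q=28}
  after event 6 (t=44: SET q = 35): {p=-19, q=35}
  after event 7 (t=51: INC p by 5): {p=-14, q=35}
  after event 8 (t=60: SET q = 17): {p=-14, q=17}
  after event 9 (t=66: SET r = 22): {p=-14, q=17, r=22}
  after event 10 (t=73: DEC q by 4): {p=-14, q=13, r=22}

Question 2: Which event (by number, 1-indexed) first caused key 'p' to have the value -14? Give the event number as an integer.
Looking for first event where p becomes -14:
  event 5: p = -19
  event 6: p = -19
  event 7: p -19 -> -14  <-- first match

Answer: 7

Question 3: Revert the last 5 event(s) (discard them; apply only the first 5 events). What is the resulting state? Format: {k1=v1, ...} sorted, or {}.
Keep first 5 events (discard last 5):
  after event 1 (t=6: DEL q): {}
  after event 2 (t=14: DEL p): {}
  after event 3 (t=21: SET q = 15): {q=15}
  after event 4 (t=31: INC q by 13): {q=28}
  after event 5 (t=40: SET p = -19): {p=-19, q=28}

Answer: {p=-19, q=28}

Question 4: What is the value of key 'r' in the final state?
Track key 'r' through all 10 events:
  event 1 (t=6: DEL q): r unchanged
  event 2 (t=14: DEL p): r unchanged
  event 3 (t=21: SET q = 15): r unchanged
  event 4 (t=31: INC q by 13): r unchanged
  event 5 (t=40: SET p = -19): r unchanged
  event 6 (t=44: SET q = 35): r unchanged
  event 7 (t=51: INC p by 5): r unchanged
  event 8 (t=60: SET q = 17): r unchanged
  event 9 (t=66: SET r = 22): r (absent) -> 22
  event 10 (t=73: DEC q by 4): r unchanged
Final: r = 22

Answer: 22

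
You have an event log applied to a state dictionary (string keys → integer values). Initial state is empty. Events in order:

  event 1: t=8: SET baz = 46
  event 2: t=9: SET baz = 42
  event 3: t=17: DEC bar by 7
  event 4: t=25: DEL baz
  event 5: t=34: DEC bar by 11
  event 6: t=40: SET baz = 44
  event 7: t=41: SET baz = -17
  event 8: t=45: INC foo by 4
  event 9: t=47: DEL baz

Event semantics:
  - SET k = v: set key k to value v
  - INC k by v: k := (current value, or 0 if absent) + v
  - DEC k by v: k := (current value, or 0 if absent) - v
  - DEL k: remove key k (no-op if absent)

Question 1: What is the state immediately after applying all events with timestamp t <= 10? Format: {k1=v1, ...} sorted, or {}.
Answer: {baz=42}

Derivation:
Apply events with t <= 10 (2 events):
  after event 1 (t=8: SET baz = 46): {baz=46}
  after event 2 (t=9: SET baz = 42): {baz=42}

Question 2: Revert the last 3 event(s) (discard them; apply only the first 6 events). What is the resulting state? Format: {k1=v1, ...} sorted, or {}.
Answer: {bar=-18, baz=44}

Derivation:
Keep first 6 events (discard last 3):
  after event 1 (t=8: SET baz = 46): {baz=46}
  after event 2 (t=9: SET baz = 42): {baz=42}
  after event 3 (t=17: DEC bar by 7): {bar=-7, baz=42}
  after event 4 (t=25: DEL baz): {bar=-7}
  after event 5 (t=34: DEC bar by 11): {bar=-18}
  after event 6 (t=40: SET baz = 44): {bar=-18, baz=44}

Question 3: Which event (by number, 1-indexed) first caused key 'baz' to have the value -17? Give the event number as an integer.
Answer: 7

Derivation:
Looking for first event where baz becomes -17:
  event 1: baz = 46
  event 2: baz = 42
  event 3: baz = 42
  event 4: baz = (absent)
  event 6: baz = 44
  event 7: baz 44 -> -17  <-- first match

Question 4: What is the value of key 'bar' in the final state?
Answer: -18

Derivation:
Track key 'bar' through all 9 events:
  event 1 (t=8: SET baz = 46): bar unchanged
  event 2 (t=9: SET baz = 42): bar unchanged
  event 3 (t=17: DEC bar by 7): bar (absent) -> -7
  event 4 (t=25: DEL baz): bar unchanged
  event 5 (t=34: DEC bar by 11): bar -7 -> -18
  event 6 (t=40: SET baz = 44): bar unchanged
  event 7 (t=41: SET baz = -17): bar unchanged
  event 8 (t=45: INC foo by 4): bar unchanged
  event 9 (t=47: DEL baz): bar unchanged
Final: bar = -18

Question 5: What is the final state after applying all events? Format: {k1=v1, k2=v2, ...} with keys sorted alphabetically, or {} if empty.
Answer: {bar=-18, foo=4}

Derivation:
  after event 1 (t=8: SET baz = 46): {baz=46}
  after event 2 (t=9: SET baz = 42): {baz=42}
  after event 3 (t=17: DEC bar by 7): {bar=-7, baz=42}
  after event 4 (t=25: DEL baz): {bar=-7}
  after event 5 (t=34: DEC bar by 11): {bar=-18}
  after event 6 (t=40: SET baz = 44): {bar=-18, baz=44}
  after event 7 (t=41: SET baz = -17): {bar=-18, baz=-17}
  after event 8 (t=45: INC foo by 4): {bar=-18, baz=-17, foo=4}
  after event 9 (t=47: DEL baz): {bar=-18, foo=4}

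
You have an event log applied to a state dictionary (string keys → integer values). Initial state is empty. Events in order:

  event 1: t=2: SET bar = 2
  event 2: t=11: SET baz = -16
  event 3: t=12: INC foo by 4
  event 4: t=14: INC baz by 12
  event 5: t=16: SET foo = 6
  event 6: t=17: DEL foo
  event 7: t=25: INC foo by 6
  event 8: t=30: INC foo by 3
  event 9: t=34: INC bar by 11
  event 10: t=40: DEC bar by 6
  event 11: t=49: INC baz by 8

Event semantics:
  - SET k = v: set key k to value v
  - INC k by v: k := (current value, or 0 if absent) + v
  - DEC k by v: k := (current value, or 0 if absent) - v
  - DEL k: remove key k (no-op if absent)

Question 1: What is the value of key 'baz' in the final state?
Answer: 4

Derivation:
Track key 'baz' through all 11 events:
  event 1 (t=2: SET bar = 2): baz unchanged
  event 2 (t=11: SET baz = -16): baz (absent) -> -16
  event 3 (t=12: INC foo by 4): baz unchanged
  event 4 (t=14: INC baz by 12): baz -16 -> -4
  event 5 (t=16: SET foo = 6): baz unchanged
  event 6 (t=17: DEL foo): baz unchanged
  event 7 (t=25: INC foo by 6): baz unchanged
  event 8 (t=30: INC foo by 3): baz unchanged
  event 9 (t=34: INC bar by 11): baz unchanged
  event 10 (t=40: DEC bar by 6): baz unchanged
  event 11 (t=49: INC baz by 8): baz -4 -> 4
Final: baz = 4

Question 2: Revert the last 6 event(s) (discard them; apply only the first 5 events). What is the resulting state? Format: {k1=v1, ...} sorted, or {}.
Keep first 5 events (discard last 6):
  after event 1 (t=2: SET bar = 2): {bar=2}
  after event 2 (t=11: SET baz = -16): {bar=2, baz=-16}
  after event 3 (t=12: INC foo by 4): {bar=2, baz=-16, foo=4}
  after event 4 (t=14: INC baz by 12): {bar=2, baz=-4, foo=4}
  after event 5 (t=16: SET foo = 6): {bar=2, baz=-4, foo=6}

Answer: {bar=2, baz=-4, foo=6}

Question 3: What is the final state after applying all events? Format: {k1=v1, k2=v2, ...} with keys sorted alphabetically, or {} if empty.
  after event 1 (t=2: SET bar = 2): {bar=2}
  after event 2 (t=11: SET baz = -16): {bar=2, baz=-16}
  after event 3 (t=12: INC foo by 4): {bar=2, baz=-16, foo=4}
  after event 4 (t=14: INC baz by 12): {bar=2, baz=-4, foo=4}
  after event 5 (t=16: SET foo = 6): {bar=2, baz=-4, foo=6}
  after event 6 (t=17: DEL foo): {bar=2, baz=-4}
  after event 7 (t=25: INC foo by 6): {bar=2, baz=-4, foo=6}
  after event 8 (t=30: INC foo by 3): {bar=2, baz=-4, foo=9}
  after event 9 (t=34: INC bar by 11): {bar=13, baz=-4, foo=9}
  after event 10 (t=40: DEC bar by 6): {bar=7, baz=-4, foo=9}
  after event 11 (t=49: INC baz by 8): {bar=7, baz=4, foo=9}

Answer: {bar=7, baz=4, foo=9}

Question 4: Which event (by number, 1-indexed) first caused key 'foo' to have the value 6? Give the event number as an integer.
Looking for first event where foo becomes 6:
  event 3: foo = 4
  event 4: foo = 4
  event 5: foo 4 -> 6  <-- first match

Answer: 5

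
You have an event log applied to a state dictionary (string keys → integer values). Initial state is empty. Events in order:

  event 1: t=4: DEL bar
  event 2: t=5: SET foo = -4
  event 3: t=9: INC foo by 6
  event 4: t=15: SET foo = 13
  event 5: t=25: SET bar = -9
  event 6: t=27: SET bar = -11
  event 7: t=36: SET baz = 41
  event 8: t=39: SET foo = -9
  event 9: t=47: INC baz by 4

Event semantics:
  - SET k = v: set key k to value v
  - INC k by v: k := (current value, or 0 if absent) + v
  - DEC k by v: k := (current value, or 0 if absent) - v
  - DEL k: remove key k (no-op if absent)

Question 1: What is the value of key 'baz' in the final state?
Track key 'baz' through all 9 events:
  event 1 (t=4: DEL bar): baz unchanged
  event 2 (t=5: SET foo = -4): baz unchanged
  event 3 (t=9: INC foo by 6): baz unchanged
  event 4 (t=15: SET foo = 13): baz unchanged
  event 5 (t=25: SET bar = -9): baz unchanged
  event 6 (t=27: SET bar = -11): baz unchanged
  event 7 (t=36: SET baz = 41): baz (absent) -> 41
  event 8 (t=39: SET foo = -9): baz unchanged
  event 9 (t=47: INC baz by 4): baz 41 -> 45
Final: baz = 45

Answer: 45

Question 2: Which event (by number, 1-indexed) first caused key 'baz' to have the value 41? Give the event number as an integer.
Answer: 7

Derivation:
Looking for first event where baz becomes 41:
  event 7: baz (absent) -> 41  <-- first match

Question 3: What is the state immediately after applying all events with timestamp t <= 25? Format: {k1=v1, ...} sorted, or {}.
Answer: {bar=-9, foo=13}

Derivation:
Apply events with t <= 25 (5 events):
  after event 1 (t=4: DEL bar): {}
  after event 2 (t=5: SET foo = -4): {foo=-4}
  after event 3 (t=9: INC foo by 6): {foo=2}
  after event 4 (t=15: SET foo = 13): {foo=13}
  after event 5 (t=25: SET bar = -9): {bar=-9, foo=13}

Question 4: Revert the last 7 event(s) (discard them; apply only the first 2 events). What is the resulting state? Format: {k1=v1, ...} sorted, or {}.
Keep first 2 events (discard last 7):
  after event 1 (t=4: DEL bar): {}
  after event 2 (t=5: SET foo = -4): {foo=-4}

Answer: {foo=-4}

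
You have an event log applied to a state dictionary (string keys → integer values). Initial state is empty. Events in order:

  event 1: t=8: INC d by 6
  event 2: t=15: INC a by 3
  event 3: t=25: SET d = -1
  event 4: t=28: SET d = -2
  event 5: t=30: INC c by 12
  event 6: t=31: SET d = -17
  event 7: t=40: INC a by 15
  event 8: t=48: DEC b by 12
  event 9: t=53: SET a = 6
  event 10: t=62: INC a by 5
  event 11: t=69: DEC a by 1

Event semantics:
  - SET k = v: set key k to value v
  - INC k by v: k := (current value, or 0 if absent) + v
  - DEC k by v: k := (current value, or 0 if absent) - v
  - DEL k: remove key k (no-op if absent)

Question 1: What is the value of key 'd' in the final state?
Answer: -17

Derivation:
Track key 'd' through all 11 events:
  event 1 (t=8: INC d by 6): d (absent) -> 6
  event 2 (t=15: INC a by 3): d unchanged
  event 3 (t=25: SET d = -1): d 6 -> -1
  event 4 (t=28: SET d = -2): d -1 -> -2
  event 5 (t=30: INC c by 12): d unchanged
  event 6 (t=31: SET d = -17): d -2 -> -17
  event 7 (t=40: INC a by 15): d unchanged
  event 8 (t=48: DEC b by 12): d unchanged
  event 9 (t=53: SET a = 6): d unchanged
  event 10 (t=62: INC a by 5): d unchanged
  event 11 (t=69: DEC a by 1): d unchanged
Final: d = -17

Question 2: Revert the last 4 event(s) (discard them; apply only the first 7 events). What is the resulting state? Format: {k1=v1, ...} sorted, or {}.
Answer: {a=18, c=12, d=-17}

Derivation:
Keep first 7 events (discard last 4):
  after event 1 (t=8: INC d by 6): {d=6}
  after event 2 (t=15: INC a by 3): {a=3, d=6}
  after event 3 (t=25: SET d = -1): {a=3, d=-1}
  after event 4 (t=28: SET d = -2): {a=3, d=-2}
  after event 5 (t=30: INC c by 12): {a=3, c=12, d=-2}
  after event 6 (t=31: SET d = -17): {a=3, c=12, d=-17}
  after event 7 (t=40: INC a by 15): {a=18, c=12, d=-17}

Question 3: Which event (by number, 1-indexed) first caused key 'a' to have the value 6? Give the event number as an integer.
Answer: 9

Derivation:
Looking for first event where a becomes 6:
  event 2: a = 3
  event 3: a = 3
  event 4: a = 3
  event 5: a = 3
  event 6: a = 3
  event 7: a = 18
  event 8: a = 18
  event 9: a 18 -> 6  <-- first match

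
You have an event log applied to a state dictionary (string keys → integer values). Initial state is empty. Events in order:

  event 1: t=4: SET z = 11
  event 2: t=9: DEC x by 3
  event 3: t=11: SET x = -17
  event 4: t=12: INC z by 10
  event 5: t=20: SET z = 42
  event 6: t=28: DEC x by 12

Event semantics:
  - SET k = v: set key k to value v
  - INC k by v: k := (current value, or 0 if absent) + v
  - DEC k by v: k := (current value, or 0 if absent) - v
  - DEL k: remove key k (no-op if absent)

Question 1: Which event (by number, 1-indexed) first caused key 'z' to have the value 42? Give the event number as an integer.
Answer: 5

Derivation:
Looking for first event where z becomes 42:
  event 1: z = 11
  event 2: z = 11
  event 3: z = 11
  event 4: z = 21
  event 5: z 21 -> 42  <-- first match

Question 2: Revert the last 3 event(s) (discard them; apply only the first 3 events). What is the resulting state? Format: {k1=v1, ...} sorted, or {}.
Answer: {x=-17, z=11}

Derivation:
Keep first 3 events (discard last 3):
  after event 1 (t=4: SET z = 11): {z=11}
  after event 2 (t=9: DEC x by 3): {x=-3, z=11}
  after event 3 (t=11: SET x = -17): {x=-17, z=11}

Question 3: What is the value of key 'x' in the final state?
Answer: -29

Derivation:
Track key 'x' through all 6 events:
  event 1 (t=4: SET z = 11): x unchanged
  event 2 (t=9: DEC x by 3): x (absent) -> -3
  event 3 (t=11: SET x = -17): x -3 -> -17
  event 4 (t=12: INC z by 10): x unchanged
  event 5 (t=20: SET z = 42): x unchanged
  event 6 (t=28: DEC x by 12): x -17 -> -29
Final: x = -29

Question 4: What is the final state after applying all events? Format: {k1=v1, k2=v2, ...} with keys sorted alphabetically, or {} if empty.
Answer: {x=-29, z=42}

Derivation:
  after event 1 (t=4: SET z = 11): {z=11}
  after event 2 (t=9: DEC x by 3): {x=-3, z=11}
  after event 3 (t=11: SET x = -17): {x=-17, z=11}
  after event 4 (t=12: INC z by 10): {x=-17, z=21}
  after event 5 (t=20: SET z = 42): {x=-17, z=42}
  after event 6 (t=28: DEC x by 12): {x=-29, z=42}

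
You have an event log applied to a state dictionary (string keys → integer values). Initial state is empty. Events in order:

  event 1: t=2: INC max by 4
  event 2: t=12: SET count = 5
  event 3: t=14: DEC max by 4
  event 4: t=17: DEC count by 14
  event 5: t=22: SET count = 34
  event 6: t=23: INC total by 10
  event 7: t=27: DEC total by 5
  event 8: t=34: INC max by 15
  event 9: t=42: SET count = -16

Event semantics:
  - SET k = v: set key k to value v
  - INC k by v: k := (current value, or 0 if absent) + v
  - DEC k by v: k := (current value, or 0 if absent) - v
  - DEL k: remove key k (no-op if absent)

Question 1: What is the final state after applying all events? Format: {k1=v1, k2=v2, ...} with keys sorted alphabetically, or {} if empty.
Answer: {count=-16, max=15, total=5}

Derivation:
  after event 1 (t=2: INC max by 4): {max=4}
  after event 2 (t=12: SET count = 5): {count=5, max=4}
  after event 3 (t=14: DEC max by 4): {count=5, max=0}
  after event 4 (t=17: DEC count by 14): {count=-9, max=0}
  after event 5 (t=22: SET count = 34): {count=34, max=0}
  after event 6 (t=23: INC total by 10): {count=34, max=0, total=10}
  after event 7 (t=27: DEC total by 5): {count=34, max=0, total=5}
  after event 8 (t=34: INC max by 15): {count=34, max=15, total=5}
  after event 9 (t=42: SET count = -16): {count=-16, max=15, total=5}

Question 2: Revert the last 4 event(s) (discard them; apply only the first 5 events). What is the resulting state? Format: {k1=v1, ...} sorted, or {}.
Answer: {count=34, max=0}

Derivation:
Keep first 5 events (discard last 4):
  after event 1 (t=2: INC max by 4): {max=4}
  after event 2 (t=12: SET count = 5): {count=5, max=4}
  after event 3 (t=14: DEC max by 4): {count=5, max=0}
  after event 4 (t=17: DEC count by 14): {count=-9, max=0}
  after event 5 (t=22: SET count = 34): {count=34, max=0}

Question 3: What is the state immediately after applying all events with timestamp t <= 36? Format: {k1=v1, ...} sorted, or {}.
Answer: {count=34, max=15, total=5}

Derivation:
Apply events with t <= 36 (8 events):
  after event 1 (t=2: INC max by 4): {max=4}
  after event 2 (t=12: SET count = 5): {count=5, max=4}
  after event 3 (t=14: DEC max by 4): {count=5, max=0}
  after event 4 (t=17: DEC count by 14): {count=-9, max=0}
  after event 5 (t=22: SET count = 34): {count=34, max=0}
  after event 6 (t=23: INC total by 10): {count=34, max=0, total=10}
  after event 7 (t=27: DEC total by 5): {count=34, max=0, total=5}
  after event 8 (t=34: INC max by 15): {count=34, max=15, total=5}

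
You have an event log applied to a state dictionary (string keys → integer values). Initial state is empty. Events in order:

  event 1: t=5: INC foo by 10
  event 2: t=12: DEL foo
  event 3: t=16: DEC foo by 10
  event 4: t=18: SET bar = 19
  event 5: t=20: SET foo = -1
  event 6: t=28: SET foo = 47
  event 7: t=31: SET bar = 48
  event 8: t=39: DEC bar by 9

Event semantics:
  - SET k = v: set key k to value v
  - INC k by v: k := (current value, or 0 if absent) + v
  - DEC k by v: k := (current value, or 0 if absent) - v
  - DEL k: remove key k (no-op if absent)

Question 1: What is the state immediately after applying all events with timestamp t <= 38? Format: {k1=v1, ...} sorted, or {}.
Answer: {bar=48, foo=47}

Derivation:
Apply events with t <= 38 (7 events):
  after event 1 (t=5: INC foo by 10): {foo=10}
  after event 2 (t=12: DEL foo): {}
  after event 3 (t=16: DEC foo by 10): {foo=-10}
  after event 4 (t=18: SET bar = 19): {bar=19, foo=-10}
  after event 5 (t=20: SET foo = -1): {bar=19, foo=-1}
  after event 6 (t=28: SET foo = 47): {bar=19, foo=47}
  after event 7 (t=31: SET bar = 48): {bar=48, foo=47}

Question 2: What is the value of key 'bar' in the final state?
Track key 'bar' through all 8 events:
  event 1 (t=5: INC foo by 10): bar unchanged
  event 2 (t=12: DEL foo): bar unchanged
  event 3 (t=16: DEC foo by 10): bar unchanged
  event 4 (t=18: SET bar = 19): bar (absent) -> 19
  event 5 (t=20: SET foo = -1): bar unchanged
  event 6 (t=28: SET foo = 47): bar unchanged
  event 7 (t=31: SET bar = 48): bar 19 -> 48
  event 8 (t=39: DEC bar by 9): bar 48 -> 39
Final: bar = 39

Answer: 39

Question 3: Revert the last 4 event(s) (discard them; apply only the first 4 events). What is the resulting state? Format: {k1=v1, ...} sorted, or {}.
Answer: {bar=19, foo=-10}

Derivation:
Keep first 4 events (discard last 4):
  after event 1 (t=5: INC foo by 10): {foo=10}
  after event 2 (t=12: DEL foo): {}
  after event 3 (t=16: DEC foo by 10): {foo=-10}
  after event 4 (t=18: SET bar = 19): {bar=19, foo=-10}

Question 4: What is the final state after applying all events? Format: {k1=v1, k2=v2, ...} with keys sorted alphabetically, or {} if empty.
Answer: {bar=39, foo=47}

Derivation:
  after event 1 (t=5: INC foo by 10): {foo=10}
  after event 2 (t=12: DEL foo): {}
  after event 3 (t=16: DEC foo by 10): {foo=-10}
  after event 4 (t=18: SET bar = 19): {bar=19, foo=-10}
  after event 5 (t=20: SET foo = -1): {bar=19, foo=-1}
  after event 6 (t=28: SET foo = 47): {bar=19, foo=47}
  after event 7 (t=31: SET bar = 48): {bar=48, foo=47}
  after event 8 (t=39: DEC bar by 9): {bar=39, foo=47}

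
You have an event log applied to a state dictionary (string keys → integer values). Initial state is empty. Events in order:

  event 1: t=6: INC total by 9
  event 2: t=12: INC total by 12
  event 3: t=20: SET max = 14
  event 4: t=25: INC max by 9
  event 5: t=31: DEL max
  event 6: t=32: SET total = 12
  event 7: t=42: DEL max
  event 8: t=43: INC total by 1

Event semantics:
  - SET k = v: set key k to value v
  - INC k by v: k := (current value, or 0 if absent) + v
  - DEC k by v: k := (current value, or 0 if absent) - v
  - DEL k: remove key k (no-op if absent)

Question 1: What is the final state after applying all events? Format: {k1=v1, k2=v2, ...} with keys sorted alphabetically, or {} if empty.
  after event 1 (t=6: INC total by 9): {total=9}
  after event 2 (t=12: INC total by 12): {total=21}
  after event 3 (t=20: SET max = 14): {max=14, total=21}
  after event 4 (t=25: INC max by 9): {max=23, total=21}
  after event 5 (t=31: DEL max): {total=21}
  after event 6 (t=32: SET total = 12): {total=12}
  after event 7 (t=42: DEL max): {total=12}
  after event 8 (t=43: INC total by 1): {total=13}

Answer: {total=13}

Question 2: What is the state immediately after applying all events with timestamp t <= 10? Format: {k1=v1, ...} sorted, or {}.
Answer: {total=9}

Derivation:
Apply events with t <= 10 (1 events):
  after event 1 (t=6: INC total by 9): {total=9}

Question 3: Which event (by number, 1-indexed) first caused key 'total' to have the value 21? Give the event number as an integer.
Looking for first event where total becomes 21:
  event 1: total = 9
  event 2: total 9 -> 21  <-- first match

Answer: 2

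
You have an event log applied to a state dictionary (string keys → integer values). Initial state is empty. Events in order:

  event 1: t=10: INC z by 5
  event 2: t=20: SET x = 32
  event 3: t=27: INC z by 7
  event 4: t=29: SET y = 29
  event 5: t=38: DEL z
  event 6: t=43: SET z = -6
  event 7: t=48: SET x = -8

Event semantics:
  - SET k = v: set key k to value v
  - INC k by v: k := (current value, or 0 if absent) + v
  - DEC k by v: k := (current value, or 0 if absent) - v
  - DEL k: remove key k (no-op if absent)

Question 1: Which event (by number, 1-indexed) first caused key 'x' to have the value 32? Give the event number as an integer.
Looking for first event where x becomes 32:
  event 2: x (absent) -> 32  <-- first match

Answer: 2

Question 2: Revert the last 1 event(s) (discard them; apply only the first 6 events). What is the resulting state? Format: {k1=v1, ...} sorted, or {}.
Keep first 6 events (discard last 1):
  after event 1 (t=10: INC z by 5): {z=5}
  after event 2 (t=20: SET x = 32): {x=32, z=5}
  after event 3 (t=27: INC z by 7): {x=32, z=12}
  after event 4 (t=29: SET y = 29): {x=32, y=29, z=12}
  after event 5 (t=38: DEL z): {x=32, y=29}
  after event 6 (t=43: SET z = -6): {x=32, y=29, z=-6}

Answer: {x=32, y=29, z=-6}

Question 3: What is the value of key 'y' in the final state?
Answer: 29

Derivation:
Track key 'y' through all 7 events:
  event 1 (t=10: INC z by 5): y unchanged
  event 2 (t=20: SET x = 32): y unchanged
  event 3 (t=27: INC z by 7): y unchanged
  event 4 (t=29: SET y = 29): y (absent) -> 29
  event 5 (t=38: DEL z): y unchanged
  event 6 (t=43: SET z = -6): y unchanged
  event 7 (t=48: SET x = -8): y unchanged
Final: y = 29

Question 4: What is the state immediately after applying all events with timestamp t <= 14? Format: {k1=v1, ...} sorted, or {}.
Apply events with t <= 14 (1 events):
  after event 1 (t=10: INC z by 5): {z=5}

Answer: {z=5}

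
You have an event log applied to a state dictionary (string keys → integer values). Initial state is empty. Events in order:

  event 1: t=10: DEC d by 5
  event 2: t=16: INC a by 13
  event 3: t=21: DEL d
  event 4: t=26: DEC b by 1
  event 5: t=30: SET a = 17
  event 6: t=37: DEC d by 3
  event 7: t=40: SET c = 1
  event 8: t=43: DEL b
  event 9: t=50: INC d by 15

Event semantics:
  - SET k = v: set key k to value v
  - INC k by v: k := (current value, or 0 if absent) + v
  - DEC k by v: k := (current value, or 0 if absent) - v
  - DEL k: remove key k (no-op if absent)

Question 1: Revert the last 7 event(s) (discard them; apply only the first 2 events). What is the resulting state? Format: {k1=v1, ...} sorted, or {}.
Answer: {a=13, d=-5}

Derivation:
Keep first 2 events (discard last 7):
  after event 1 (t=10: DEC d by 5): {d=-5}
  after event 2 (t=16: INC a by 13): {a=13, d=-5}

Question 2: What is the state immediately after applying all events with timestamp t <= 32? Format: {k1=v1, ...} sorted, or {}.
Apply events with t <= 32 (5 events):
  after event 1 (t=10: DEC d by 5): {d=-5}
  after event 2 (t=16: INC a by 13): {a=13, d=-5}
  after event 3 (t=21: DEL d): {a=13}
  after event 4 (t=26: DEC b by 1): {a=13, b=-1}
  after event 5 (t=30: SET a = 17): {a=17, b=-1}

Answer: {a=17, b=-1}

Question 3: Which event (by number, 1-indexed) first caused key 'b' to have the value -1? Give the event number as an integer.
Looking for first event where b becomes -1:
  event 4: b (absent) -> -1  <-- first match

Answer: 4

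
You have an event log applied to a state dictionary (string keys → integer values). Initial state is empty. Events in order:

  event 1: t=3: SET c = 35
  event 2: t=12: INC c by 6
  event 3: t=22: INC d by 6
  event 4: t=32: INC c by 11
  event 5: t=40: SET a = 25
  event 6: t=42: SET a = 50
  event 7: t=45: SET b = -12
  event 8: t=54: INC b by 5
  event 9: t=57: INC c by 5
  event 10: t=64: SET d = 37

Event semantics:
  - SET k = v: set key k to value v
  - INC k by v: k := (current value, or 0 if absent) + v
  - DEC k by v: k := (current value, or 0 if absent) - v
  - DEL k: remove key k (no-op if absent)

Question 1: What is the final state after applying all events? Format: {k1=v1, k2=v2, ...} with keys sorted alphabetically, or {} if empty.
Answer: {a=50, b=-7, c=57, d=37}

Derivation:
  after event 1 (t=3: SET c = 35): {c=35}
  after event 2 (t=12: INC c by 6): {c=41}
  after event 3 (t=22: INC d by 6): {c=41, d=6}
  after event 4 (t=32: INC c by 11): {c=52, d=6}
  after event 5 (t=40: SET a = 25): {a=25, c=52, d=6}
  after event 6 (t=42: SET a = 50): {a=50, c=52, d=6}
  after event 7 (t=45: SET b = -12): {a=50, b=-12, c=52, d=6}
  after event 8 (t=54: INC b by 5): {a=50, b=-7, c=52, d=6}
  after event 9 (t=57: INC c by 5): {a=50, b=-7, c=57, d=6}
  after event 10 (t=64: SET d = 37): {a=50, b=-7, c=57, d=37}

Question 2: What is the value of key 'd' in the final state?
Track key 'd' through all 10 events:
  event 1 (t=3: SET c = 35): d unchanged
  event 2 (t=12: INC c by 6): d unchanged
  event 3 (t=22: INC d by 6): d (absent) -> 6
  event 4 (t=32: INC c by 11): d unchanged
  event 5 (t=40: SET a = 25): d unchanged
  event 6 (t=42: SET a = 50): d unchanged
  event 7 (t=45: SET b = -12): d unchanged
  event 8 (t=54: INC b by 5): d unchanged
  event 9 (t=57: INC c by 5): d unchanged
  event 10 (t=64: SET d = 37): d 6 -> 37
Final: d = 37

Answer: 37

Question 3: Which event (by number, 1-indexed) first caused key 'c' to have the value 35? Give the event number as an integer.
Answer: 1

Derivation:
Looking for first event where c becomes 35:
  event 1: c (absent) -> 35  <-- first match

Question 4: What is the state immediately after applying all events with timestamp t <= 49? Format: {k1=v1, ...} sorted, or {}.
Answer: {a=50, b=-12, c=52, d=6}

Derivation:
Apply events with t <= 49 (7 events):
  after event 1 (t=3: SET c = 35): {c=35}
  after event 2 (t=12: INC c by 6): {c=41}
  after event 3 (t=22: INC d by 6): {c=41, d=6}
  after event 4 (t=32: INC c by 11): {c=52, d=6}
  after event 5 (t=40: SET a = 25): {a=25, c=52, d=6}
  after event 6 (t=42: SET a = 50): {a=50, c=52, d=6}
  after event 7 (t=45: SET b = -12): {a=50, b=-12, c=52, d=6}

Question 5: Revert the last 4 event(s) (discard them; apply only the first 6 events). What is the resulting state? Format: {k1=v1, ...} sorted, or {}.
Answer: {a=50, c=52, d=6}

Derivation:
Keep first 6 events (discard last 4):
  after event 1 (t=3: SET c = 35): {c=35}
  after event 2 (t=12: INC c by 6): {c=41}
  after event 3 (t=22: INC d by 6): {c=41, d=6}
  after event 4 (t=32: INC c by 11): {c=52, d=6}
  after event 5 (t=40: SET a = 25): {a=25, c=52, d=6}
  after event 6 (t=42: SET a = 50): {a=50, c=52, d=6}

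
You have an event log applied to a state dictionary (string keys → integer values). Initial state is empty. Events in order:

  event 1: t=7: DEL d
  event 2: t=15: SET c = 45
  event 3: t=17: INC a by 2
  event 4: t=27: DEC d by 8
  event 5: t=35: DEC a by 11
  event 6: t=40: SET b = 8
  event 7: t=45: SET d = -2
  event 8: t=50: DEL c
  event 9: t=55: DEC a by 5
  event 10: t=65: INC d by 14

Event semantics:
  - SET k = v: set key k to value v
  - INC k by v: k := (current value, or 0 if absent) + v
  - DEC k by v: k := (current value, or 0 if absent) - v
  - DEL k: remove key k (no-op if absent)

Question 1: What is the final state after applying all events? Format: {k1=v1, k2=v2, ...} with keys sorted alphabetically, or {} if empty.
  after event 1 (t=7: DEL d): {}
  after event 2 (t=15: SET c = 45): {c=45}
  after event 3 (t=17: INC a by 2): {a=2, c=45}
  after event 4 (t=27: DEC d by 8): {a=2, c=45, d=-8}
  after event 5 (t=35: DEC a by 11): {a=-9, c=45, d=-8}
  after event 6 (t=40: SET b = 8): {a=-9, b=8, c=45, d=-8}
  after event 7 (t=45: SET d = -2): {a=-9, b=8, c=45, d=-2}
  after event 8 (t=50: DEL c): {a=-9, b=8, d=-2}
  after event 9 (t=55: DEC a by 5): {a=-14, b=8, d=-2}
  after event 10 (t=65: INC d by 14): {a=-14, b=8, d=12}

Answer: {a=-14, b=8, d=12}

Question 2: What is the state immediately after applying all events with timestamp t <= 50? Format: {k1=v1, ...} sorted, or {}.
Apply events with t <= 50 (8 events):
  after event 1 (t=7: DEL d): {}
  after event 2 (t=15: SET c = 45): {c=45}
  after event 3 (t=17: INC a by 2): {a=2, c=45}
  after event 4 (t=27: DEC d by 8): {a=2, c=45, d=-8}
  after event 5 (t=35: DEC a by 11): {a=-9, c=45, d=-8}
  after event 6 (t=40: SET b = 8): {a=-9, b=8, c=45, d=-8}
  after event 7 (t=45: SET d = -2): {a=-9, b=8, c=45, d=-2}
  after event 8 (t=50: DEL c): {a=-9, b=8, d=-2}

Answer: {a=-9, b=8, d=-2}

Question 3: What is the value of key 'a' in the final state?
Answer: -14

Derivation:
Track key 'a' through all 10 events:
  event 1 (t=7: DEL d): a unchanged
  event 2 (t=15: SET c = 45): a unchanged
  event 3 (t=17: INC a by 2): a (absent) -> 2
  event 4 (t=27: DEC d by 8): a unchanged
  event 5 (t=35: DEC a by 11): a 2 -> -9
  event 6 (t=40: SET b = 8): a unchanged
  event 7 (t=45: SET d = -2): a unchanged
  event 8 (t=50: DEL c): a unchanged
  event 9 (t=55: DEC a by 5): a -9 -> -14
  event 10 (t=65: INC d by 14): a unchanged
Final: a = -14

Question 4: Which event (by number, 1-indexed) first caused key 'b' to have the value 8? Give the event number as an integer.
Looking for first event where b becomes 8:
  event 6: b (absent) -> 8  <-- first match

Answer: 6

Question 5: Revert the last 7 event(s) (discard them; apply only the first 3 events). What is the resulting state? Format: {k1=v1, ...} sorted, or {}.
Answer: {a=2, c=45}

Derivation:
Keep first 3 events (discard last 7):
  after event 1 (t=7: DEL d): {}
  after event 2 (t=15: SET c = 45): {c=45}
  after event 3 (t=17: INC a by 2): {a=2, c=45}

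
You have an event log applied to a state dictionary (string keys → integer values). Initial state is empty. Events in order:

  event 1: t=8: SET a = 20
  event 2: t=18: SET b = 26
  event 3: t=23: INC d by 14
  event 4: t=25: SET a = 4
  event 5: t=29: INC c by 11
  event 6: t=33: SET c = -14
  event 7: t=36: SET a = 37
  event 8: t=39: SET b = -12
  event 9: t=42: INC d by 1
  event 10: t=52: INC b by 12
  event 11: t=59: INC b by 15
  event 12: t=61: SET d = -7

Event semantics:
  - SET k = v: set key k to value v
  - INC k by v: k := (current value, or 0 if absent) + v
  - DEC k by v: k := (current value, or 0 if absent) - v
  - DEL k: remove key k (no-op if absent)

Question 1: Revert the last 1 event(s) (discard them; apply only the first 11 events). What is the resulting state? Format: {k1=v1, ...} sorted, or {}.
Keep first 11 events (discard last 1):
  after event 1 (t=8: SET a = 20): {a=20}
  after event 2 (t=18: SET b = 26): {a=20, b=26}
  after event 3 (t=23: INC d by 14): {a=20, b=26, d=14}
  after event 4 (t=25: SET a = 4): {a=4, b=26, d=14}
  after event 5 (t=29: INC c by 11): {a=4, b=26, c=11, d=14}
  after event 6 (t=33: SET c = -14): {a=4, b=26, c=-14, d=14}
  after event 7 (t=36: SET a = 37): {a=37, b=26, c=-14, d=14}
  after event 8 (t=39: SET b = -12): {a=37, b=-12, c=-14, d=14}
  after event 9 (t=42: INC d by 1): {a=37, b=-12, c=-14, d=15}
  after event 10 (t=52: INC b by 12): {a=37, b=0, c=-14, d=15}
  after event 11 (t=59: INC b by 15): {a=37, b=15, c=-14, d=15}

Answer: {a=37, b=15, c=-14, d=15}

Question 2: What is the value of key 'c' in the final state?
Track key 'c' through all 12 events:
  event 1 (t=8: SET a = 20): c unchanged
  event 2 (t=18: SET b = 26): c unchanged
  event 3 (t=23: INC d by 14): c unchanged
  event 4 (t=25: SET a = 4): c unchanged
  event 5 (t=29: INC c by 11): c (absent) -> 11
  event 6 (t=33: SET c = -14): c 11 -> -14
  event 7 (t=36: SET a = 37): c unchanged
  event 8 (t=39: SET b = -12): c unchanged
  event 9 (t=42: INC d by 1): c unchanged
  event 10 (t=52: INC b by 12): c unchanged
  event 11 (t=59: INC b by 15): c unchanged
  event 12 (t=61: SET d = -7): c unchanged
Final: c = -14

Answer: -14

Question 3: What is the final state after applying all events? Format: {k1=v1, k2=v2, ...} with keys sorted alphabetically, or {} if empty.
Answer: {a=37, b=15, c=-14, d=-7}

Derivation:
  after event 1 (t=8: SET a = 20): {a=20}
  after event 2 (t=18: SET b = 26): {a=20, b=26}
  after event 3 (t=23: INC d by 14): {a=20, b=26, d=14}
  after event 4 (t=25: SET a = 4): {a=4, b=26, d=14}
  after event 5 (t=29: INC c by 11): {a=4, b=26, c=11, d=14}
  after event 6 (t=33: SET c = -14): {a=4, b=26, c=-14, d=14}
  after event 7 (t=36: SET a = 37): {a=37, b=26, c=-14, d=14}
  after event 8 (t=39: SET b = -12): {a=37, b=-12, c=-14, d=14}
  after event 9 (t=42: INC d by 1): {a=37, b=-12, c=-14, d=15}
  after event 10 (t=52: INC b by 12): {a=37, b=0, c=-14, d=15}
  after event 11 (t=59: INC b by 15): {a=37, b=15, c=-14, d=15}
  after event 12 (t=61: SET d = -7): {a=37, b=15, c=-14, d=-7}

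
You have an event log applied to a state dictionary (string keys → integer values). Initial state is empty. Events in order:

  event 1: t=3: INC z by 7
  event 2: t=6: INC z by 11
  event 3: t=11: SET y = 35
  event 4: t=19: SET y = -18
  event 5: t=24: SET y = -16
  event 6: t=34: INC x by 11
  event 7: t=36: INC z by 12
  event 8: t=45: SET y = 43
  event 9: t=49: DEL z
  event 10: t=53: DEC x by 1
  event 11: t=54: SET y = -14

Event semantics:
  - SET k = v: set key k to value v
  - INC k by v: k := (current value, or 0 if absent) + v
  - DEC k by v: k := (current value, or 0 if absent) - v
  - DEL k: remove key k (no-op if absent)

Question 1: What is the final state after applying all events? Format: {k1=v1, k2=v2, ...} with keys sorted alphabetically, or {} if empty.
Answer: {x=10, y=-14}

Derivation:
  after event 1 (t=3: INC z by 7): {z=7}
  after event 2 (t=6: INC z by 11): {z=18}
  after event 3 (t=11: SET y = 35): {y=35, z=18}
  after event 4 (t=19: SET y = -18): {y=-18, z=18}
  after event 5 (t=24: SET y = -16): {y=-16, z=18}
  after event 6 (t=34: INC x by 11): {x=11, y=-16, z=18}
  after event 7 (t=36: INC z by 12): {x=11, y=-16, z=30}
  after event 8 (t=45: SET y = 43): {x=11, y=43, z=30}
  after event 9 (t=49: DEL z): {x=11, y=43}
  after event 10 (t=53: DEC x by 1): {x=10, y=43}
  after event 11 (t=54: SET y = -14): {x=10, y=-14}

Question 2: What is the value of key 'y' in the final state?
Track key 'y' through all 11 events:
  event 1 (t=3: INC z by 7): y unchanged
  event 2 (t=6: INC z by 11): y unchanged
  event 3 (t=11: SET y = 35): y (absent) -> 35
  event 4 (t=19: SET y = -18): y 35 -> -18
  event 5 (t=24: SET y = -16): y -18 -> -16
  event 6 (t=34: INC x by 11): y unchanged
  event 7 (t=36: INC z by 12): y unchanged
  event 8 (t=45: SET y = 43): y -16 -> 43
  event 9 (t=49: DEL z): y unchanged
  event 10 (t=53: DEC x by 1): y unchanged
  event 11 (t=54: SET y = -14): y 43 -> -14
Final: y = -14

Answer: -14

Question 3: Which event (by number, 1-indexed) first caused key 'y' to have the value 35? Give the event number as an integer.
Looking for first event where y becomes 35:
  event 3: y (absent) -> 35  <-- first match

Answer: 3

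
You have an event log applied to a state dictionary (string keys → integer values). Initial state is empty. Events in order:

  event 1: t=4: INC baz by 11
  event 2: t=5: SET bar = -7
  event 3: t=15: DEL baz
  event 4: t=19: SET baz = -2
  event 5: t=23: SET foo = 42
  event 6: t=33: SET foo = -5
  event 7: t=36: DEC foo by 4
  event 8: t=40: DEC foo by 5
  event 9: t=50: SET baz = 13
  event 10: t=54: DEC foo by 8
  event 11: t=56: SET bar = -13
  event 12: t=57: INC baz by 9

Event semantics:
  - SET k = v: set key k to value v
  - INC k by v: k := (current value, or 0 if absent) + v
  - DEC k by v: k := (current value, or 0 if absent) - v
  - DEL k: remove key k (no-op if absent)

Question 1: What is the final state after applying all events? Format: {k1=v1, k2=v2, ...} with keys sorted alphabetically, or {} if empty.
  after event 1 (t=4: INC baz by 11): {baz=11}
  after event 2 (t=5: SET bar = -7): {bar=-7, baz=11}
  after event 3 (t=15: DEL baz): {bar=-7}
  after event 4 (t=19: SET baz = -2): {bar=-7, baz=-2}
  after event 5 (t=23: SET foo = 42): {bar=-7, baz=-2, foo=42}
  after event 6 (t=33: SET foo = -5): {bar=-7, baz=-2, foo=-5}
  after event 7 (t=36: DEC foo by 4): {bar=-7, baz=-2, foo=-9}
  after event 8 (t=40: DEC foo by 5): {bar=-7, baz=-2, foo=-14}
  after event 9 (t=50: SET baz = 13): {bar=-7, baz=13, foo=-14}
  after event 10 (t=54: DEC foo by 8): {bar=-7, baz=13, foo=-22}
  after event 11 (t=56: SET bar = -13): {bar=-13, baz=13, foo=-22}
  after event 12 (t=57: INC baz by 9): {bar=-13, baz=22, foo=-22}

Answer: {bar=-13, baz=22, foo=-22}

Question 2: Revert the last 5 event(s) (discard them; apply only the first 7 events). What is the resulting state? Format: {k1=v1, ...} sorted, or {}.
Keep first 7 events (discard last 5):
  after event 1 (t=4: INC baz by 11): {baz=11}
  after event 2 (t=5: SET bar = -7): {bar=-7, baz=11}
  after event 3 (t=15: DEL baz): {bar=-7}
  after event 4 (t=19: SET baz = -2): {bar=-7, baz=-2}
  after event 5 (t=23: SET foo = 42): {bar=-7, baz=-2, foo=42}
  after event 6 (t=33: SET foo = -5): {bar=-7, baz=-2, foo=-5}
  after event 7 (t=36: DEC foo by 4): {bar=-7, baz=-2, foo=-9}

Answer: {bar=-7, baz=-2, foo=-9}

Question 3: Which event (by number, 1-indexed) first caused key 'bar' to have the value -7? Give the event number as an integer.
Answer: 2

Derivation:
Looking for first event where bar becomes -7:
  event 2: bar (absent) -> -7  <-- first match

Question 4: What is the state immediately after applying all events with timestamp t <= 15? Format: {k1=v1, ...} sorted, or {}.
Apply events with t <= 15 (3 events):
  after event 1 (t=4: INC baz by 11): {baz=11}
  after event 2 (t=5: SET bar = -7): {bar=-7, baz=11}
  after event 3 (t=15: DEL baz): {bar=-7}

Answer: {bar=-7}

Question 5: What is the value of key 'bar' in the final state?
Track key 'bar' through all 12 events:
  event 1 (t=4: INC baz by 11): bar unchanged
  event 2 (t=5: SET bar = -7): bar (absent) -> -7
  event 3 (t=15: DEL baz): bar unchanged
  event 4 (t=19: SET baz = -2): bar unchanged
  event 5 (t=23: SET foo = 42): bar unchanged
  event 6 (t=33: SET foo = -5): bar unchanged
  event 7 (t=36: DEC foo by 4): bar unchanged
  event 8 (t=40: DEC foo by 5): bar unchanged
  event 9 (t=50: SET baz = 13): bar unchanged
  event 10 (t=54: DEC foo by 8): bar unchanged
  event 11 (t=56: SET bar = -13): bar -7 -> -13
  event 12 (t=57: INC baz by 9): bar unchanged
Final: bar = -13

Answer: -13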